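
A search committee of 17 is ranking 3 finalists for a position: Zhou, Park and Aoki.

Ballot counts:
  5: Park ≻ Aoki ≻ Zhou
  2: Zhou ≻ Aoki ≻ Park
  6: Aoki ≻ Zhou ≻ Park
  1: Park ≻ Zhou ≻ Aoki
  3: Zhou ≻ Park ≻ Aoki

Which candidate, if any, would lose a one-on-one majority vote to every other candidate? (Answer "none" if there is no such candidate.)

none

Pairwise majorities:
Zhou–Park: Zhou 11–6.
Zhou vs Aoki: Aoki, 11–6.
Park vs Aoki: Park, 9–8.
Every candidate wins at least one matchup (Zhou beats Park; Park beats Aoki; Aoki beats Zhou), so there is no Condorcet loser.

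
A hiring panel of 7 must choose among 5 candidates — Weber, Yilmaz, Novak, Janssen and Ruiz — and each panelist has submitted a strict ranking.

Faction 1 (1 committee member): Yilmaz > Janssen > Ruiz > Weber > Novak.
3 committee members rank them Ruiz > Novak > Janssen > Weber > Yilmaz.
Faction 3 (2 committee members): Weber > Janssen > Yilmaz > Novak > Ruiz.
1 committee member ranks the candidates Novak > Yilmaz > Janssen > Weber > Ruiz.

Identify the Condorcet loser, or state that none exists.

Pairwise majorities:
Weber vs Yilmaz: 5 to 2, Weber.
Weber vs Novak: Weber preferred on 1+2 = 3 ballots; Novak wins 4–3.
Weber vs Janssen: 2 to 5, Janssen.
Weber vs Ruiz: 2+1 = 3 for Weber, 4 for Ruiz — Ruiz by 4–3.
Yilmaz vs Novak: Novak wins 4–3.
Yilmaz vs Janssen: Janssen, 5–2.
Yilmaz vs Ruiz: 4 to 3, Yilmaz.
Novak vs Janssen: 4 to 3, Novak.
Novak vs Ruiz: 3 to 4, Ruiz.
Janssen vs Ruiz: Janssen, 4–3.
Each candidate has at least one pairwise win (Weber beats Yilmaz; Yilmaz beats Ruiz; Novak beats Weber; Janssen beats Weber; Ruiz beats Weber) — no Condorcet loser.

none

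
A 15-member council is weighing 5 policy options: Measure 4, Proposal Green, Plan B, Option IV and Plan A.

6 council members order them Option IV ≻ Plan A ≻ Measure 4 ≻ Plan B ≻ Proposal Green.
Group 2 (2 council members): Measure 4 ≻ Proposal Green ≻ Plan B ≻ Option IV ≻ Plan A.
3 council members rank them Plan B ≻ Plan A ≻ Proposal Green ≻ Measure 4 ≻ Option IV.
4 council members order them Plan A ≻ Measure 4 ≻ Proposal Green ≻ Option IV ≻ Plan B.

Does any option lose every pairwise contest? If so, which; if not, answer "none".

none

Pairwise majorities:
Measure 4 vs Proposal Green: 6+2+4 = 12 for Measure 4, 3 for Proposal Green — Measure 4 by 12–3.
Measure 4 vs Plan B: Measure 4 preferred on 6+2+4 = 12 ballots; Measure 4 wins 12–3.
Measure 4 vs Option IV: Measure 4 wins 9–6.
Measure 4 vs Plan A: Plan A, 13–2.
Proposal Green vs Plan B: Plan B wins 9–6.
Proposal Green–Option IV: Proposal Green 9–6.
Proposal Green vs Plan A: 2 to 13, Plan A.
Plan B vs Option IV: Option IV, 10–5.
Plan B–Plan A: Plan A 10–5.
Option IV vs Plan A: Option IV is ranked higher on 6+2 = 8 ballots, Plan A on 7. Option IV wins 8–7.
No option is winless: Measure 4 beats Proposal Green; Proposal Green beats Option IV; Plan B beats Proposal Green; Option IV beats Plan B; Plan A beats Measure 4. There is no Condorcet loser.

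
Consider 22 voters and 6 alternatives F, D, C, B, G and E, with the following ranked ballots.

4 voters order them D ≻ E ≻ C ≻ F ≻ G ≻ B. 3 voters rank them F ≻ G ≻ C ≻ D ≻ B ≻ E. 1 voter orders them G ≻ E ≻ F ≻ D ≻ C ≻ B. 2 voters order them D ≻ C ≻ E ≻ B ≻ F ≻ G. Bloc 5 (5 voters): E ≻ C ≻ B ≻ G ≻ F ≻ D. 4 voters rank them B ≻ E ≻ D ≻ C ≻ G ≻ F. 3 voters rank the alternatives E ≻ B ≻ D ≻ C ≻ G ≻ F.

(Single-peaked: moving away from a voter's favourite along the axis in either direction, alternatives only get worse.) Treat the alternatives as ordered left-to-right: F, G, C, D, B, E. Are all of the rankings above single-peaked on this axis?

no

Axis positions: F=1, G=2, C=3, D=4, B=5, E=6.
Bloc 1: ranking walks positions 4-6-3-1-2-5; E is ranked above B even though B lies between E and the peak D on the axis — preferences dip and rise again. Not single-peaked.
Bloc 2 (peak F at position 1): ranking walks positions 1-2-3-4-5-6, expanding outward from the peak — single-peaked.
Bloc 3: ranking walks positions 2-6-1-4-3-5; E is ranked above C even though C lies between E and the peak G on the axis — preferences dip and rise again. Not single-peaked.
Bloc 4: ranking walks positions 4-3-6-5-1-2; E is ranked above B even though B lies between E and the peak D on the axis — preferences dip and rise again. Not single-peaked.
Bloc 5: ranking walks positions 6-3-5-2-1-4; C is ranked above B even though B lies between C and the peak E on the axis — preferences dip and rise again. Not single-peaked.
Bloc 6 (peak B at position 5): ranking walks positions 5-6-4-3-2-1, expanding outward from the peak — single-peaked.
Bloc 7 (peak E at position 6): ranking walks positions 6-5-4-3-2-1, expanding outward from the peak — single-peaked.
Bloc 1 violates single-peakedness, so the profile is not single-peaked on this axis.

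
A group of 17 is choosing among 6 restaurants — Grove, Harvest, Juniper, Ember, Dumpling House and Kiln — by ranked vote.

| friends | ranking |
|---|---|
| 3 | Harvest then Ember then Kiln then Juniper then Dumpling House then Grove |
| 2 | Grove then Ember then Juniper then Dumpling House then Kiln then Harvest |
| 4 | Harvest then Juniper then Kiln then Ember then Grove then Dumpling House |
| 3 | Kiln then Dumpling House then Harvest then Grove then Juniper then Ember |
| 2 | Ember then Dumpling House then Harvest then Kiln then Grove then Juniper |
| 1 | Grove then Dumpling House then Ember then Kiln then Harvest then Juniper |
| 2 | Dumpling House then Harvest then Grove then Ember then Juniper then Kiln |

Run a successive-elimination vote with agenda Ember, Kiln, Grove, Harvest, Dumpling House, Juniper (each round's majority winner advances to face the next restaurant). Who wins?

Round 1: Ember vs Kiln — 10–7, Ember advances.
Round 2: Ember vs Grove — 9–8, Ember advances.
Round 3: Ember vs Harvest — 5–12, Harvest advances.
Round 4: Harvest vs Dumpling House — 7–10, Dumpling House advances.
Round 5: Dumpling House vs Juniper — 8–9, Juniper advances.
Juniper survives the agenda.

Juniper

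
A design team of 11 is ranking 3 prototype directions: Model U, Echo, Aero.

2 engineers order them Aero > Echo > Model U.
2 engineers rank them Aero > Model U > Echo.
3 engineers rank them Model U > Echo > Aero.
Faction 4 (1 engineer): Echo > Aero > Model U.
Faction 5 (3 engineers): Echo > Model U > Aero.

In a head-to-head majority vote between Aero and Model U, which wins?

Ballots ranking Aero above Model U: 2 + 2 + 1 = 5.
Ballots ranking Model U above Aero: 11 − 5 = 6.
Model U wins the head-to-head 6–5.

Model U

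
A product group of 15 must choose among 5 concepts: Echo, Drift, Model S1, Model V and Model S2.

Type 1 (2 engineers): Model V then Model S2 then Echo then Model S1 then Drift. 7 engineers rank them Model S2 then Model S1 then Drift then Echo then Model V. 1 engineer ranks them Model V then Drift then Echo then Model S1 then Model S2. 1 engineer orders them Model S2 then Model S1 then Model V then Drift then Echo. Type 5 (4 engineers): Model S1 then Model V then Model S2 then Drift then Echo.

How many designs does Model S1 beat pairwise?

3

Model S1 against each rival (15 engineers):
Model S1–Echo: Model S1 12–3.
Model S1 vs Drift: Model S1 preferred on 2+7+1+4 = 14 ballots; Model S1 wins 14–1.
Model S1 vs Model V: Model S1 is ranked higher on 7+1+4 = 12 ballots, Model V on 3. Model S1 wins 12–3.
Model S1 vs Model S2: Model S2 wins 10–5.
Model S1 beats Echo, Drift, Model V; loses to Model S2 — 3 pairwise wins.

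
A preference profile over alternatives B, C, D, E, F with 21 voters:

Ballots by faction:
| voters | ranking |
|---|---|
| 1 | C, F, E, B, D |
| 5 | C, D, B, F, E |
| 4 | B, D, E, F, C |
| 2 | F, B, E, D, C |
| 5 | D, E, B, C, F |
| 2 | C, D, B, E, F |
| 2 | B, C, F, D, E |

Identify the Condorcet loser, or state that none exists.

Pairwise majorities:
B vs C: B, 13–8.
B vs D: D, 12–9.
B vs E: B wins 15–6.
B–F: B 18–3.
C vs D: 10 to 11, D.
C vs E: 1+5+2+2 = 10 for C, 11 for E — E by 11–10.
C–F: C 15–6.
D vs E: 18 to 3, D.
D vs F: D wins 16–5.
E vs F: E preferred on 4+5+2 = 11 ballots; E wins 11–10.
F is beaten in every head-to-head and is the Condorcet loser.

F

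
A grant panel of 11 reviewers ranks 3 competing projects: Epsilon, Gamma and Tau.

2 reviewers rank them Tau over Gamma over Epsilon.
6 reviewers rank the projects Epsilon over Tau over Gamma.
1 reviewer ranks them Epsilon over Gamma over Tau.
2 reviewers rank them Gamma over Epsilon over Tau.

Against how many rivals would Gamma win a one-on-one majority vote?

Gamma against each rival (11 reviewers):
Gamma vs Epsilon: 4 to 7, Epsilon.
Gamma vs Tau: 3 to 8, Tau.
Gamma beats no one; loses to Epsilon, Tau — 0 pairwise wins.

0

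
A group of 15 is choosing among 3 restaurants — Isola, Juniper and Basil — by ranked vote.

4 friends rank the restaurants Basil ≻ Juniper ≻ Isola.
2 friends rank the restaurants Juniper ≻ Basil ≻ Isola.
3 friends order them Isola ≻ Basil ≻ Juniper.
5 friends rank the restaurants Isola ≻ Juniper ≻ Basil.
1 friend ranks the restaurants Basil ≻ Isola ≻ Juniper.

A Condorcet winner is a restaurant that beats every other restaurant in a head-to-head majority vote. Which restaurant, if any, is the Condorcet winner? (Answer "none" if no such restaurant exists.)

Isola

Check each pair by majority over 15 ballots:
Isola vs Juniper: Isola is ranked higher on 3+5+1 = 9 ballots, Juniper on 6. Isola wins 9–6.
Isola vs Basil: Isola preferred on 3+5 = 8 ballots; Isola wins 8–7.
Juniper vs Basil: Juniper preferred on 2+5 = 7 ballots; Basil wins 8–7.
Isola defeats every rival head-to-head and is the Condorcet winner.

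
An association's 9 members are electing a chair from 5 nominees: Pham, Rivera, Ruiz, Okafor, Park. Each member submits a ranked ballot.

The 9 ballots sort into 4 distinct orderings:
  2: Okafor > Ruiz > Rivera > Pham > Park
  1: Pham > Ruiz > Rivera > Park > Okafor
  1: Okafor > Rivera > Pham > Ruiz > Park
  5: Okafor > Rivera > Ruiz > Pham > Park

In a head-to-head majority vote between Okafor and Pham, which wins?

Ballots ranking Okafor above Pham: 2 + 1 + 5 = 8.
Ballots ranking Pham above Okafor: 9 − 8 = 1.
Okafor wins the head-to-head 8–1.

Okafor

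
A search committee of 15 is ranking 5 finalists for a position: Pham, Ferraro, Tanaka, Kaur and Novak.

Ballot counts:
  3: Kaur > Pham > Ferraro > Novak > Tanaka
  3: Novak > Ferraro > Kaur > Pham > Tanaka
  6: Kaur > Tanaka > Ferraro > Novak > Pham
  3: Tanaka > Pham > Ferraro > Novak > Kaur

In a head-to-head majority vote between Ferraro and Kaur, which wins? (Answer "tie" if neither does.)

Ballots ranking Ferraro above Kaur: 3 + 3 = 6.
Ballots ranking Kaur above Ferraro: 15 − 6 = 9.
Kaur wins the head-to-head 9–6.

Kaur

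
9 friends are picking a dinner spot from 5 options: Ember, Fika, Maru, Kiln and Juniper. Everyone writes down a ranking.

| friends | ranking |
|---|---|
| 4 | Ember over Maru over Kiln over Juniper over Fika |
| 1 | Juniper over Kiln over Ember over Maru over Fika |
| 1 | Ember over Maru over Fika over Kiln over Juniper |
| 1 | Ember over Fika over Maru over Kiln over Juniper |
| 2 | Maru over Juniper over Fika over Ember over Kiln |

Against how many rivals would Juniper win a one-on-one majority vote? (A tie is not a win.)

1

Juniper against each rival (9 friends):
Juniper vs Ember: Juniper is ranked higher on 1+2 = 3 ballots, Ember on 6. Ember wins 6–3.
Juniper vs Fika: 7 to 2, Juniper.
Juniper vs Maru: 1 for Juniper, 8 for Maru — Maru by 8–1.
Juniper vs Kiln: Kiln wins 6–3.
Juniper beats Fika; loses to Ember, Maru, Kiln — 1 pairwise win.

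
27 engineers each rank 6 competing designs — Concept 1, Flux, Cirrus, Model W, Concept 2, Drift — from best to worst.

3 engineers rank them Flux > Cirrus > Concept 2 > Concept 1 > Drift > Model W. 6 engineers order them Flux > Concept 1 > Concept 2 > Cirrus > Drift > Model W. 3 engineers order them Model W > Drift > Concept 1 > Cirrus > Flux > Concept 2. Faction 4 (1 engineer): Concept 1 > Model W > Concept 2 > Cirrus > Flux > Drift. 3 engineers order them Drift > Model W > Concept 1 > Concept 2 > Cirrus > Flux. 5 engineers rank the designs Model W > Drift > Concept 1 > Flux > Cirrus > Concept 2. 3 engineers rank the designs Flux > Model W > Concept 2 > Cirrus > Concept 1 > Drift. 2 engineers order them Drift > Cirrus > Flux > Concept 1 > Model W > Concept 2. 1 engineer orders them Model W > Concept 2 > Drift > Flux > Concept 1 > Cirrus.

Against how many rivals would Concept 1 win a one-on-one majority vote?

2

Concept 1 against each rival (27 engineers):
Concept 1 vs Flux: Concept 1 preferred on 3+1+3+5 = 12 ballots; Flux wins 15–12.
Concept 1–Cirrus: Concept 1 19–8.
Concept 1 vs Model W: 3+6+1+2 = 12 for Concept 1, 15 for Model W — Model W by 15–12.
Concept 1 vs Concept 2: Concept 1 preferred on 6+3+1+3+5+2 = 20 ballots; Concept 1 wins 20–7.
Concept 1 vs Drift: Concept 1 is ranked higher on 3+6+1+3 = 13 ballots, Drift on 14. Drift wins 14–13.
Concept 1 beats Cirrus, Concept 2; loses to Flux, Model W, Drift — 2 pairwise wins.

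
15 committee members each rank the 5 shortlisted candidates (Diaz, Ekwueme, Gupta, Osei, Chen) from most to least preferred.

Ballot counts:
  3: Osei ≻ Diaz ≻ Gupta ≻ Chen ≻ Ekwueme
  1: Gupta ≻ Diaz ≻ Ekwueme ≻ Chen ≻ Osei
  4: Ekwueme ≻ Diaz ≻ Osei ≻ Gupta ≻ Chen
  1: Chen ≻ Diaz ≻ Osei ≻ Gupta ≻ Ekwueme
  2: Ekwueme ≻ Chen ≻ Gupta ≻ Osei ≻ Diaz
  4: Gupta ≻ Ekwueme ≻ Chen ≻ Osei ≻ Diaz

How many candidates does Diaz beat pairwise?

Diaz against each rival (15 committee members):
Diaz vs Ekwueme: Diaz preferred on 3+1+1 = 5 ballots; Ekwueme wins 10–5.
Diaz vs Gupta: Diaz preferred on 3+4+1 = 8 ballots; Diaz wins 8–7.
Diaz vs Osei: Osei, 9–6.
Diaz vs Chen: Diaz wins 8–7.
Diaz beats Gupta, Chen; loses to Ekwueme, Osei — 2 pairwise wins.

2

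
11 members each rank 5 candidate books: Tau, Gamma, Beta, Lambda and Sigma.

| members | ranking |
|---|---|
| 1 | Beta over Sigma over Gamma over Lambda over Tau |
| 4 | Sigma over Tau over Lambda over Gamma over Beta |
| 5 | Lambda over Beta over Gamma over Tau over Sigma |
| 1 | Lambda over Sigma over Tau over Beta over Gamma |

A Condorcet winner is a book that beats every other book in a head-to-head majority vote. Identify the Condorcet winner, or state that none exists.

Check each pair by majority over 11 ballots:
Tau vs Gamma: Tau preferred on 4+1 = 5 ballots; Gamma wins 6–5.
Tau vs Beta: Tau preferred on 4+1 = 5 ballots; Beta wins 6–5.
Tau vs Lambda: Tau is ranked higher on 4 ballots, Lambda on 7. Lambda wins 7–4.
Tau vs Sigma: Tau is ranked higher on 5 ballots, Sigma on 6. Sigma wins 6–5.
Gamma vs Beta: Gamma is ranked higher on 4 ballots, Beta on 7. Beta wins 7–4.
Gamma vs Lambda: 1 to 10, Lambda.
Gamma vs Sigma: 5 to 6, Sigma.
Beta vs Lambda: Beta is ranked higher on 1 ballot, Lambda on 10. Lambda wins 10–1.
Beta vs Sigma: Beta is ranked higher on 1+5 = 6 ballots, Sigma on 5. Beta wins 6–5.
Lambda vs Sigma: Lambda is ranked higher on 5+1 = 6 ballots, Sigma on 5. Lambda wins 6–5.
Lambda defeats every rival head-to-head and is the Condorcet winner.

Lambda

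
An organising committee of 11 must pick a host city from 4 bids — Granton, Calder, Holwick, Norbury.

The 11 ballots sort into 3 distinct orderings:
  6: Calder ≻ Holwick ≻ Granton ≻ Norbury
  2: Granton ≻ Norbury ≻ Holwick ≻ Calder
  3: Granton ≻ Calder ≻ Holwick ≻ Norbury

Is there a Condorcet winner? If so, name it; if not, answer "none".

Calder

Head-to-head results (11 organisers):
Granton–Calder: Calder 6–5.
Granton vs Holwick: Holwick wins 6–5.
Granton vs Norbury: Granton wins 11–0.
Calder vs Holwick: Calder, 9–2.
Calder vs Norbury: 9 to 2, Calder.
Holwick vs Norbury: 9 to 2, Holwick.
Calder wins every pairwise contest, so Calder is the Condorcet winner.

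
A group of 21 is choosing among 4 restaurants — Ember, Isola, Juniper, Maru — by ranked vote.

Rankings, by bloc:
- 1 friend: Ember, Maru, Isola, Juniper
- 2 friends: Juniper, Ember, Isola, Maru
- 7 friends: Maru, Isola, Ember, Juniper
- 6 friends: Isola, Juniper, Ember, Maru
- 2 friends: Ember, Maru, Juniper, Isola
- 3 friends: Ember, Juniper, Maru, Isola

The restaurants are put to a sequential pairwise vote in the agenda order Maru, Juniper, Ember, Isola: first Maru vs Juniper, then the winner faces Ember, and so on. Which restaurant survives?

Isola

Round 1: Maru vs Juniper — 10–11, Juniper advances.
Round 2: Juniper vs Ember — 8–13, Ember advances.
Round 3: Ember vs Isola — 8–13, Isola advances.
Isola survives the agenda.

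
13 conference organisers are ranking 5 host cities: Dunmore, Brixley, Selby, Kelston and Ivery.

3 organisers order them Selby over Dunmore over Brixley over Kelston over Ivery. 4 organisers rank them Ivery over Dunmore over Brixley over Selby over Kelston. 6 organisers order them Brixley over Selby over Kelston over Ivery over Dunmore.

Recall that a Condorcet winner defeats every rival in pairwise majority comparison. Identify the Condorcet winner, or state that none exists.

Pairwise majorities:
Dunmore vs Brixley: Dunmore wins 7–6.
Dunmore–Selby: Selby 9–4.
Dunmore vs Kelston: Dunmore, 7–6.
Dunmore vs Ivery: Ivery wins 10–3.
Brixley vs Selby: Brixley wins 10–3.
Brixley vs Kelston: Brixley, 13–0.
Brixley vs Ivery: Brixley wins 9–4.
Selby vs Kelston: Selby wins 13–0.
Selby–Ivery: Selby 9–4.
Kelston vs Ivery: Kelston, 9–4.
Every city loses at least once (Dunmore loses to Selby; Brixley loses to Dunmore; Selby loses to Brixley; Kelston loses to Dunmore; Ivery loses to Brixley). The majority relation contains the cycle Dunmore > Brixley > Selby > Dunmore, so there is no Condorcet winner.

none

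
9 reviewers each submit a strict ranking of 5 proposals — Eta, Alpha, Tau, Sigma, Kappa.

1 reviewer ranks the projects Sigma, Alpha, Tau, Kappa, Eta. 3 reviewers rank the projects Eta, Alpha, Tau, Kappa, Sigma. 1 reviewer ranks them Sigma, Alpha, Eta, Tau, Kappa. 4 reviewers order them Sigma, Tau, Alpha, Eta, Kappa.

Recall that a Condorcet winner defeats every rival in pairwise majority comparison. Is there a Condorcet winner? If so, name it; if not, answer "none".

Head-to-head results (9 reviewers):
Eta vs Alpha: Alpha, 6–3.
Eta vs Tau: Tau, 5–4.
Eta vs Sigma: Sigma, 6–3.
Eta vs Kappa: Eta, 8–1.
Alpha vs Tau: Alpha, 5–4.
Alpha vs Sigma: Sigma, 6–3.
Alpha–Kappa: Alpha 9–0.
Tau vs Sigma: Sigma wins 6–3.
Tau vs Kappa: Tau, 9–0.
Sigma vs Kappa: Sigma wins 6–3.
Sigma wins every pairwise contest, so Sigma is the Condorcet winner.

Sigma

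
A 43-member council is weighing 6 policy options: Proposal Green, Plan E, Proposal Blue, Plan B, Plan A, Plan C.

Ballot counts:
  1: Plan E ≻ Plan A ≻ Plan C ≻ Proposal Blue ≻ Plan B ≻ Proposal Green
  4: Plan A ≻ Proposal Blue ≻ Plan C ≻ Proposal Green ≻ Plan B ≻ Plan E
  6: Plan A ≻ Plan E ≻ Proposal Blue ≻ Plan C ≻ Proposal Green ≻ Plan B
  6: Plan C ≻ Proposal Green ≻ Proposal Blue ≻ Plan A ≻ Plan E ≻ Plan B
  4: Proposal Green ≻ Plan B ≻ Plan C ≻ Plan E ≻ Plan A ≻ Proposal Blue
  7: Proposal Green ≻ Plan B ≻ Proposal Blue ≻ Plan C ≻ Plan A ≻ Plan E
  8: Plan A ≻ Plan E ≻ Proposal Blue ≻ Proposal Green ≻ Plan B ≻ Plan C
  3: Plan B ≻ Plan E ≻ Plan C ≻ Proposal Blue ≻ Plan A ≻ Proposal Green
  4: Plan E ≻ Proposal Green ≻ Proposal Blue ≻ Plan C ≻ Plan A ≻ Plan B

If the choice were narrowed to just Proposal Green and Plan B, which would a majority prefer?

Ballots ranking Proposal Green above Plan B: 4 + 6 + 6 + 4 + 7 + 8 + 4 = 39.
Ballots ranking Plan B above Proposal Green: 43 − 39 = 4.
Proposal Green wins the head-to-head 39–4.

Proposal Green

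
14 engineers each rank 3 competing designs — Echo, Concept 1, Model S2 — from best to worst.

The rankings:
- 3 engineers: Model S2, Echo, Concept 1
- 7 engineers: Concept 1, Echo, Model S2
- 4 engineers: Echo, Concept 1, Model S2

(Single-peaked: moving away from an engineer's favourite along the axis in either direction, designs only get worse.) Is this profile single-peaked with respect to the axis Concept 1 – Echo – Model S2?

yes

Axis positions: Concept 1=1, Echo=2, Model S2=3.
Faction 1 (peak Model S2 at position 3): ranking walks positions 3-2-1, expanding outward from the peak — single-peaked.
Faction 2 (peak Concept 1 at position 1): ranking walks positions 1-2-3, expanding outward from the peak — single-peaked.
Faction 3 (peak Echo at position 2): ranking walks positions 2-1-3, expanding outward from the peak — single-peaked.
Every ranking is single-peaked on this axis.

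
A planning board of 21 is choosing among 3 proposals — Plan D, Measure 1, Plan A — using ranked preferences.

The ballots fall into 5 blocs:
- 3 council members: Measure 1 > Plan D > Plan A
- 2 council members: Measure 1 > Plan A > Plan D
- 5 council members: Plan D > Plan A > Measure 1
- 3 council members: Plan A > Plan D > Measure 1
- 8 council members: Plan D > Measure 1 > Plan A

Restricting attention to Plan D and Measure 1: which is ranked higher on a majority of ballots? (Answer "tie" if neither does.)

Ballots ranking Plan D above Measure 1: 5 + 3 + 8 = 16.
Ballots ranking Measure 1 above Plan D: 21 − 16 = 5.
Plan D wins the head-to-head 16–5.

Plan D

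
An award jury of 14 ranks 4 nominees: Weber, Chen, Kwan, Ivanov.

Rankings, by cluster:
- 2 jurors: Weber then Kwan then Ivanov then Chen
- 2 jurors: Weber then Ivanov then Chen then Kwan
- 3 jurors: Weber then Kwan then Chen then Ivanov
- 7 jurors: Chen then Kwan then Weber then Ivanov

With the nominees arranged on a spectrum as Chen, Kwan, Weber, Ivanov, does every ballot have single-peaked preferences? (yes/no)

Axis positions: Chen=1, Kwan=2, Weber=3, Ivanov=4.
Cluster 1 (peak Weber at position 3): ranking walks positions 3-2-4-1, expanding outward from the peak — single-peaked.
Cluster 2: ranking walks positions 3-4-1-2; Chen is ranked above Kwan even though Kwan lies between Chen and the peak Weber on the axis — preferences dip and rise again. Not single-peaked.
Cluster 3 (peak Weber at position 3): ranking walks positions 3-2-1-4, expanding outward from the peak — single-peaked.
Cluster 4 (peak Chen at position 1): ranking walks positions 1-2-3-4, expanding outward from the peak — single-peaked.
Cluster 2 violates single-peakedness, so the profile is not single-peaked on this axis.

no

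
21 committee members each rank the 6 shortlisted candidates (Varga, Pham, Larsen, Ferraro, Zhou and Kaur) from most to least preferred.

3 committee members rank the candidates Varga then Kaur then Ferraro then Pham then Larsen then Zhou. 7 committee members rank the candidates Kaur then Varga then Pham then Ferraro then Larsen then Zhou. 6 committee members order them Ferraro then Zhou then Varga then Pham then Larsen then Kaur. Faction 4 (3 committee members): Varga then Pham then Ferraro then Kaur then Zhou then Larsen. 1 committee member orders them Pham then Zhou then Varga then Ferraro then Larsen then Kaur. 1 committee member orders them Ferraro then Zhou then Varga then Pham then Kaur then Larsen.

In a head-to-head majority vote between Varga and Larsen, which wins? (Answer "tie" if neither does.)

Varga

Ballots ranking Varga above Larsen: 3 + 7 + 6 + 3 + 1 + 1 = 21.
Ballots ranking Larsen above Varga: 21 − 21 = 0.
Varga wins the head-to-head 21–0.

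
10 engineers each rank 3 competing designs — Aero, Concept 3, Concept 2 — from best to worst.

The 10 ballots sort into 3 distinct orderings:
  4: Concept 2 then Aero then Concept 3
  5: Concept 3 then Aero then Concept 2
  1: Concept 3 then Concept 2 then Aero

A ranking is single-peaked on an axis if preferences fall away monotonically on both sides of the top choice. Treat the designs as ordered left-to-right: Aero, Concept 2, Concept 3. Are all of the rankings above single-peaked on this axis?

no

Axis positions: Aero=1, Concept 2=2, Concept 3=3.
Cluster 1 (peak Concept 2 at position 2): ranking walks positions 2-1-3, expanding outward from the peak — single-peaked.
Cluster 2: ranking walks positions 3-1-2; Aero is ranked above Concept 2 even though Concept 2 lies between Aero and the peak Concept 3 on the axis — preferences dip and rise again. Not single-peaked.
Cluster 3 (peak Concept 3 at position 3): ranking walks positions 3-2-1, expanding outward from the peak — single-peaked.
Cluster 2 violates single-peakedness, so the profile is not single-peaked on this axis.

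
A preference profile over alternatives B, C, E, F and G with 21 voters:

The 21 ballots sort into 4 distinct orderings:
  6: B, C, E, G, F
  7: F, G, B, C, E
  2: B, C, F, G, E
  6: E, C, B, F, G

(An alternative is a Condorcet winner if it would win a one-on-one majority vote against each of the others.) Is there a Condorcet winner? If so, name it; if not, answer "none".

Check each pair by majority over 21 ballots:
B vs C: B, 15–6.
B vs E: B wins 15–6.
B vs F: B, 14–7.
B–G: B 14–7.
C vs E: C, 15–6.
C vs F: C, 14–7.
C–G: C 14–7.
E vs F: E wins 12–9.
E vs G: E wins 12–9.
F vs G: F, 15–6.
B defeats every rival head-to-head and is the Condorcet winner.

B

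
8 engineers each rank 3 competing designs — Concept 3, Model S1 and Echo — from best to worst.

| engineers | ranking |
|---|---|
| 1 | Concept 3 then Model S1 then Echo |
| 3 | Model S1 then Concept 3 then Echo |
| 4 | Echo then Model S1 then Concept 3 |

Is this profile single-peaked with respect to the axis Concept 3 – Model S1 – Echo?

Axis positions: Concept 3=1, Model S1=2, Echo=3.
Ballot type 1 (peak Concept 3 at position 1): ranking walks positions 1-2-3, expanding outward from the peak — single-peaked.
Ballot type 2 (peak Model S1 at position 2): ranking walks positions 2-1-3, expanding outward from the peak — single-peaked.
Ballot type 3 (peak Echo at position 3): ranking walks positions 3-2-1, expanding outward from the peak — single-peaked.
Every ranking is single-peaked on this axis.

yes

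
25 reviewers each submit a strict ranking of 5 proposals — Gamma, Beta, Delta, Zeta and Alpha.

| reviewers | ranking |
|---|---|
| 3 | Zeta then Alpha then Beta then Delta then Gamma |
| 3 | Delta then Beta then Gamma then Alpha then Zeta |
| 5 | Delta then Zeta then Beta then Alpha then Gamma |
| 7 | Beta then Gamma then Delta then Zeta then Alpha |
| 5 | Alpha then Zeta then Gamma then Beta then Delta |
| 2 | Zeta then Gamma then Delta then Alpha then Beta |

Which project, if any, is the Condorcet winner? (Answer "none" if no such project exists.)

Head-to-head results (25 reviewers):
Gamma vs Beta: 5+2 = 7 for Gamma, 18 for Beta — Beta by 18–7.
Gamma–Delta: Gamma 14–11.
Gamma vs Zeta: Zeta, 15–10.
Gamma vs Alpha: Alpha wins 13–12.
Beta vs Delta: Beta preferred on 3+7+5 = 15 ballots; Beta wins 15–10.
Beta vs Zeta: Beta is ranked higher on 3+7 = 10 ballots, Zeta on 15. Zeta wins 15–10.
Beta vs Alpha: 15 to 10, Beta.
Delta vs Zeta: 15 to 10, Delta.
Delta vs Alpha: Delta wins 17–8.
Zeta vs Alpha: Zeta preferred on 3+5+7+2 = 17 ballots; Zeta wins 17–8.
Each project drops at least one matchup (Gamma loses to Beta; Beta loses to Zeta; Delta loses to Gamma; Zeta loses to Delta; Alpha loses to Beta); the cycle Gamma → Delta → Zeta → Gamma rules out a Condorcet winner.

none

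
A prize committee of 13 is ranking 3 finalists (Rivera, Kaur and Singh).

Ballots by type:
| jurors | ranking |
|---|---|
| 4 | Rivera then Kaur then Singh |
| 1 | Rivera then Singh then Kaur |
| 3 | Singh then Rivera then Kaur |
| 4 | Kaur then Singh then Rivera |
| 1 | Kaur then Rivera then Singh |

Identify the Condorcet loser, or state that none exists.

Pairwise majorities:
Rivera vs Kaur: 4+1+3 = 8 for Rivera, 5 for Kaur — Rivera by 8–5.
Rivera–Singh: Singh 7–6.
Kaur vs Singh: Kaur, 9–4.
Each nominee has at least one pairwise win (Rivera beats Kaur; Kaur beats Singh; Singh beats Rivera) — no Condorcet loser.

none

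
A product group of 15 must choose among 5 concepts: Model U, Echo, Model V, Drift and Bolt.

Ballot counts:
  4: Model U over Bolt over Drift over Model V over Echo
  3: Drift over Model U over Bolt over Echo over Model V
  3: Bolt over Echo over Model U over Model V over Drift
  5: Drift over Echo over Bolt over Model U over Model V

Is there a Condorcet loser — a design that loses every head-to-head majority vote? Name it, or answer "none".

Model V

Head-to-head results (15 engineers):
Model U vs Echo: 4+3 = 7 for Model U, 8 for Echo — Echo by 8–7.
Model U vs Model V: Model U preferred on 4+3+3+5 = 15 ballots; Model U wins 15–0.
Model U vs Drift: Drift, 8–7.
Model U vs Bolt: 7 to 8, Bolt.
Echo vs Model V: Echo wins 11–4.
Echo–Drift: Drift 12–3.
Echo vs Bolt: Echo preferred on 5 ballots; Bolt wins 10–5.
Model V vs Drift: Drift wins 12–3.
Model V vs Bolt: 0 to 15, Bolt.
Drift–Bolt: Drift 8–7.
Model V loses to every other design — it is the Condorcet loser.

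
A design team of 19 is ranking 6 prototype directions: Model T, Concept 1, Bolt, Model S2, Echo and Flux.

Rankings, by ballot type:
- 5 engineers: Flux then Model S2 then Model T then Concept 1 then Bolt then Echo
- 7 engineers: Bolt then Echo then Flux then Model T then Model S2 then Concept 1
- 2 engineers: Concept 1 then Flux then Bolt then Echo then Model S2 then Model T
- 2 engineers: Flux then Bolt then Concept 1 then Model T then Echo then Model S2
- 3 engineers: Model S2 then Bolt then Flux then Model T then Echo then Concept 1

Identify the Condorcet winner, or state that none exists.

Bolt

Head-to-head results (19 engineers):
Model T vs Concept 1: Model T, 15–4.
Model T vs Bolt: Bolt wins 14–5.
Model T vs Model S2: 7+2 = 9 for Model T, 10 for Model S2 — Model S2 by 10–9.
Model T vs Echo: 5+2+3 = 10 for Model T, 9 for Echo — Model T by 10–9.
Model T vs Flux: Model T is ranked higher on 0 ballots, Flux on 19. Flux wins 19–0.
Concept 1–Bolt: Bolt 12–7.
Concept 1 vs Model S2: 4 to 15, Model S2.
Concept 1 vs Echo: Echo, 10–9.
Concept 1 vs Flux: Flux, 17–2.
Bolt vs Model S2: Bolt, 11–8.
Bolt vs Echo: Bolt wins 19–0.
Bolt–Flux: Bolt 10–9.
Model S2–Echo: Echo 11–8.
Model S2 vs Flux: 3 for Model S2, 16 for Flux — Flux by 16–3.
Echo vs Flux: 7 to 12, Flux.
Bolt defeats every rival head-to-head and is the Condorcet winner.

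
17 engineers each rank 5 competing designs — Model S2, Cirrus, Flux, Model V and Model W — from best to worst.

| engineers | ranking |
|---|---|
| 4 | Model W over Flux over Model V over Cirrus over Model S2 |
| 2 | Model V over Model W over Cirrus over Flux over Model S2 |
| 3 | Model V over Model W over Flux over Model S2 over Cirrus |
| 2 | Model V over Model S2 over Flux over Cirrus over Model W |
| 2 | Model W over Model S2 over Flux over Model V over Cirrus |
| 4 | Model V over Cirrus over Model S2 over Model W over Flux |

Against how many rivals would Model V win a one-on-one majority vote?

Model V against each rival (17 engineers):
Model V vs Model S2: Model V wins 15–2.
Model V vs Cirrus: Model V wins 17–0.
Model V vs Flux: Model V wins 11–6.
Model V vs Model W: Model V is ranked higher on 2+3+2+4 = 11 ballots, Model W on 6. Model V wins 11–6.
Model V beats Model S2, Cirrus, Flux, Model W — 4 pairwise wins.

4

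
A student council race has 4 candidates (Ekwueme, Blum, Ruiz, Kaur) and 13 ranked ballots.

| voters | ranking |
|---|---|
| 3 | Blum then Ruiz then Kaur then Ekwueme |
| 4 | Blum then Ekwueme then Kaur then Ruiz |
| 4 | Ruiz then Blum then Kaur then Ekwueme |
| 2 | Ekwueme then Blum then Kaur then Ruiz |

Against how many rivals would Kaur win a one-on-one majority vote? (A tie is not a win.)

Kaur against each rival (13 voters):
Kaur vs Ekwueme: Kaur, 7–6.
Kaur vs Blum: Kaur preferred on 0 ballots; Blum wins 13–0.
Kaur vs Ruiz: 4+2 = 6 for Kaur, 7 for Ruiz — Ruiz by 7–6.
Kaur beats Ekwueme; loses to Blum, Ruiz — 1 pairwise win.

1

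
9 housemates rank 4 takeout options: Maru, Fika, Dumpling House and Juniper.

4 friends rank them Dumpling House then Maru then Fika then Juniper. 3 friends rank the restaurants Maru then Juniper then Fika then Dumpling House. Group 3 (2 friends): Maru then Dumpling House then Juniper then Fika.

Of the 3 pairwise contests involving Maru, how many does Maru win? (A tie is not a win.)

Maru against each rival (9 friends):
Maru vs Fika: Maru, 9–0.
Maru vs Dumpling House: Maru preferred on 3+2 = 5 ballots; Maru wins 5–4.
Maru–Juniper: Maru 9–0.
Maru beats Fika, Dumpling House, Juniper — 3 pairwise wins.

3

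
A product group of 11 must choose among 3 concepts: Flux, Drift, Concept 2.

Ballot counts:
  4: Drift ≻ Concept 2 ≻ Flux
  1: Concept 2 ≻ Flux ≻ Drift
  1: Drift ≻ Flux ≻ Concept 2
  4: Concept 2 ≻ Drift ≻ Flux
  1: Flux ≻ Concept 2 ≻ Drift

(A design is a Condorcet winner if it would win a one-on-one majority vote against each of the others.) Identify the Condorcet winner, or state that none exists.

Concept 2

Check each pair by majority over 11 ballots:
Flux vs Drift: Drift, 9–2.
Flux vs Concept 2: Flux is ranked higher on 1+1 = 2 ballots, Concept 2 on 9. Concept 2 wins 9–2.
Drift vs Concept 2: Concept 2, 6–5.
Concept 2 defeats every rival head-to-head and is the Condorcet winner.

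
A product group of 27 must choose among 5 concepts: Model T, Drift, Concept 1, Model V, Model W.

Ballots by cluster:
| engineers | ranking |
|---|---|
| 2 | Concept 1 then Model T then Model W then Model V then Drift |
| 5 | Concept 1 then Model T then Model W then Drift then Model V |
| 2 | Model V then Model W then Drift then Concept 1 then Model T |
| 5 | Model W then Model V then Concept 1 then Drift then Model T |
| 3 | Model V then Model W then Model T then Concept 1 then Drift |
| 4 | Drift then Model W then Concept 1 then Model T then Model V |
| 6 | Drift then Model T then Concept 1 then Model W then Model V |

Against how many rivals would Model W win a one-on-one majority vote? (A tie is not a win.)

4

Model W against each rival (27 engineers):
Model W vs Model T: Model W preferred on 2+5+3+4 = 14 ballots; Model W wins 14–13.
Model W vs Drift: Model W wins 17–10.
Model W–Concept 1: Model W 14–13.
Model W vs Model V: Model W, 22–5.
Model W beats Model T, Drift, Concept 1, Model V — 4 pairwise wins.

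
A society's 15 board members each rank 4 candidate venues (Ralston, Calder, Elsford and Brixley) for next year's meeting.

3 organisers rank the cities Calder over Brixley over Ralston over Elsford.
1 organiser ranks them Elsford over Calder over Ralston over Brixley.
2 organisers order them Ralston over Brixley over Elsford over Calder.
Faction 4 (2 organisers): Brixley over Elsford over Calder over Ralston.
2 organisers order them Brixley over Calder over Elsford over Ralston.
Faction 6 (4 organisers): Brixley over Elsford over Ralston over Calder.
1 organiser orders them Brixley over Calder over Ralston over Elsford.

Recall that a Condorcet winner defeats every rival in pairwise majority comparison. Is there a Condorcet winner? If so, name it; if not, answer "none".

Brixley

Pairwise majorities:
Ralston vs Calder: Ralston is ranked higher on 2+4 = 6 ballots, Calder on 9. Calder wins 9–6.
Ralston vs Elsford: Ralston is ranked higher on 3+2+1 = 6 ballots, Elsford on 9. Elsford wins 9–6.
Ralston vs Brixley: Ralston is ranked higher on 1+2 = 3 ballots, Brixley on 12. Brixley wins 12–3.
Calder vs Elsford: Calder is ranked higher on 3+2+1 = 6 ballots, Elsford on 9. Elsford wins 9–6.
Calder vs Brixley: Calder preferred on 3+1 = 4 ballots; Brixley wins 11–4.
Elsford vs Brixley: 1 to 14, Brixley.
Only Brixley has no losses; Brixley is the Condorcet winner.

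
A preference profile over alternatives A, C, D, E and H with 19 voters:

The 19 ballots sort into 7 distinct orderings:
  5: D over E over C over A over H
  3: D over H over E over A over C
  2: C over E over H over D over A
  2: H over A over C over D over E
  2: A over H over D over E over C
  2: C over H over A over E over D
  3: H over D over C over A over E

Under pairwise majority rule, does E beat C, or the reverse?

E

Ballots ranking E above C: 5 + 3 + 2 = 10.
Ballots ranking C above E: 19 − 10 = 9.
E wins the head-to-head 10–9.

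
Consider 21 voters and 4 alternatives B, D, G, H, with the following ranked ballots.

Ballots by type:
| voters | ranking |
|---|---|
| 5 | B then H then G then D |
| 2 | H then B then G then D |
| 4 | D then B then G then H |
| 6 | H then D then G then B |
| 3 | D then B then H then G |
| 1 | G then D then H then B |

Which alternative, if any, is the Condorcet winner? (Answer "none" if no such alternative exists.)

none

Head-to-head results (21 voters):
B vs D: D wins 14–7.
B–G: B 14–7.
B vs H: B wins 12–9.
D–G: D 13–8.
D vs H: H, 13–8.
G–H: H 16–5.
No alternative is unbeaten: B loses to D; D loses to H; G loses to B; H loses to B. In particular B → H → D → B is a majority cycle — no Condorcet winner exists.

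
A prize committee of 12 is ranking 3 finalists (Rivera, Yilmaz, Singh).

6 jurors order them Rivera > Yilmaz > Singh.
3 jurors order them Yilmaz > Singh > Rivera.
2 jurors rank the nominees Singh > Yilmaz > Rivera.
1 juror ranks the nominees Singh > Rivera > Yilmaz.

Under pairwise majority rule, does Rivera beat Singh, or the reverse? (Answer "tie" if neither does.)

Ballots ranking Rivera above Singh: 6.
Ballots ranking Singh above Rivera: 12 − 6 = 6.
6–6: the pair ties.

tie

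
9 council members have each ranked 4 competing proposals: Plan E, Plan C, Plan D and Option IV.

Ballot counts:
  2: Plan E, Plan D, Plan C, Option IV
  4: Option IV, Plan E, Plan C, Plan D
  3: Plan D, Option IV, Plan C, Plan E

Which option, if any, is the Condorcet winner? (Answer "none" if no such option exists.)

Pairwise majorities:
Plan E vs Plan C: Plan E, 6–3.
Plan E–Plan D: Plan E 6–3.
Plan E vs Option IV: Option IV, 7–2.
Plan C–Plan D: Plan D 5–4.
Plan C vs Option IV: Plan C preferred on 2 ballots; Option IV wins 7–2.
Plan D vs Option IV: Plan D preferred on 2+3 = 5 ballots; Plan D wins 5–4.
No option is unbeaten: Plan E loses to Option IV; Plan C loses to Plan E; Plan D loses to Plan E; Option IV loses to Plan D. In particular Plan E → Plan D → Option IV → Plan E is a majority cycle — no Condorcet winner exists.

none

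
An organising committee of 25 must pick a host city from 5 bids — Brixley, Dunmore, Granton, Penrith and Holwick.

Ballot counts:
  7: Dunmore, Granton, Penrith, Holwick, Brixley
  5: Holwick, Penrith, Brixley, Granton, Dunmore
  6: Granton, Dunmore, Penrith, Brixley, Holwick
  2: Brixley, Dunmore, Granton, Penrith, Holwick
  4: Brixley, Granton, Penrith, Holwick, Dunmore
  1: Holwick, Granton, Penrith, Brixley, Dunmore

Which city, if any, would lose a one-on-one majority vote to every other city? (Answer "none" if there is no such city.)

Brixley

Head-to-head results (25 organisers):
Brixley vs Dunmore: Brixley is ranked higher on 5+2+4+1 = 12 ballots, Dunmore on 13. Dunmore wins 13–12.
Brixley vs Granton: Granton wins 14–11.
Brixley vs Penrith: Penrith, 19–6.
Brixley vs Holwick: Holwick, 13–12.
Dunmore–Granton: Granton 16–9.
Dunmore vs Penrith: 7+6+2 = 15 for Dunmore, 10 for Penrith — Dunmore by 15–10.
Dunmore vs Holwick: 7+6+2 = 15 for Dunmore, 10 for Holwick — Dunmore by 15–10.
Granton vs Penrith: Granton is ranked higher on 7+6+2+4+1 = 20 ballots, Penrith on 5. Granton wins 20–5.
Granton vs Holwick: Granton, 19–6.
Penrith vs Holwick: Penrith preferred on 7+6+2+4 = 19 ballots; Penrith wins 19–6.
Brixley is beaten in every head-to-head and is the Condorcet loser.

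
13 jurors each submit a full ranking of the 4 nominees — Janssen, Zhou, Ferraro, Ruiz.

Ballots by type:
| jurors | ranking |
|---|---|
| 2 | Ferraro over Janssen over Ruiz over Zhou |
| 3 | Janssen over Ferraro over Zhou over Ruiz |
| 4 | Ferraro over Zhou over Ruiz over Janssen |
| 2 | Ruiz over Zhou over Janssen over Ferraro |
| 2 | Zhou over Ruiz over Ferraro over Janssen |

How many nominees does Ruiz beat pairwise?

1

Ruiz against each rival (13 jurors):
Ruiz vs Janssen: 8 to 5, Ruiz.
Ruiz vs Zhou: 2+2 = 4 for Ruiz, 9 for Zhou — Zhou by 9–4.
Ruiz–Ferraro: Ferraro 9–4.
Ruiz beats Janssen; loses to Zhou, Ferraro — 1 pairwise win.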